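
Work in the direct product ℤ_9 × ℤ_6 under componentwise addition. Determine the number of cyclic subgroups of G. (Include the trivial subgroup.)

16

Group the elements of G by the cyclic subgroup they generate; each cyclic subgroup of order d accounts for φ(d) elements.
Cyclic subgroups by order — order 1: 1; order 2: 1; order 3: 4; order 6: 4; order 9: 3; order 18: 3.
Total: 16.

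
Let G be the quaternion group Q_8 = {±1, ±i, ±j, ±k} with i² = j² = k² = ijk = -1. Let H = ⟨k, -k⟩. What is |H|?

|⟨k⟩| = 4 and |⟨-k⟩| = 4, so |H| is a multiple of lcm(4, 4) = 4 and divides |G| = 8.
Closing under the operation: H = {1, -1, k, -k}, so |H| = 4.

4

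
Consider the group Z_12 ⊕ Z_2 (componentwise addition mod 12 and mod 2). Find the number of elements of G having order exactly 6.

6

An element (a,b) has order lcm(ord(a), ord(b)); count pairs with lcm equal to 6.
Enumerating gives 6 such elements.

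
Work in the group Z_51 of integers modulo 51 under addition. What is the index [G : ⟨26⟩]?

1

|⟨26⟩| = 51 and |G| = 51.
By Lagrange, [G : H] = |G|/|H| = 51/51 = 1.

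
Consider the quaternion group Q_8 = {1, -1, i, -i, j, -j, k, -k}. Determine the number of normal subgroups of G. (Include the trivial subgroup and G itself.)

G has 6 subgroups. Checking conjugation-invariance by order — order 1: 1/1 normal; order 2: 1/1 normal; order 4: 3/3 normal; order 8: 1/1 normal.
Total normal subgroups: 6.

6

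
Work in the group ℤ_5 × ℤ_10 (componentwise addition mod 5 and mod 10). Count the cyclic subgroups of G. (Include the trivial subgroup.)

14

Each element a generates a cyclic subgroup ⟨a⟩; distinct elements may generate the same one (a cyclic group of order d has φ(d) generators).
Cyclic subgroups by order — order 1: 1; order 2: 1; order 5: 6; order 10: 6.
Total: 14.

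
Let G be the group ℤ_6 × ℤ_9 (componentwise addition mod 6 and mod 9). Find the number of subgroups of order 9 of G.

4

|G| = 54 and 9 | 54, so subgroups of order 9 are possible by Lagrange.
The subgroups of order 9 are: {(0,0), (0,1), (0,2), (0,3), (0,4), (0,5), (0,6), (0,7), (0,8)}; {(0,0), (0,3), (0,6), (2,0), (2,3), (2,6), (4,0), (4,3), (4,6)}; {(0,0), (0,3), (0,6), (2,1), (2,4), (2,7), (4,2), (4,5), (4,8)}; {(0,0), (0,3), (0,6), (2,2), (2,5), (2,8), (4,1), (4,4), (4,7)}.
So G has 4 subgroups of order 9.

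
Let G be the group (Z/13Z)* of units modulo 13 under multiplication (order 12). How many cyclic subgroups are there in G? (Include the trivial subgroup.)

6

A cyclic subgroup of order d is generated by each of its φ(d) elements of order d, so the cyclic subgroups of order d number (#elements of order d)/φ(d).
Cyclic subgroups by order — order 1: 1; order 2: 1; order 3: 1; order 4: 1; order 6: 1; order 12: 1.
Total: 6.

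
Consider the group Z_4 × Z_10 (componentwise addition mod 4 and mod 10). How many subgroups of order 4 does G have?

|G| = 40 and 4 | 40, so subgroups of order 4 are possible by Lagrange.
The subgroups of order 4 are: {(0,0), (0,5), (2,0), (2,5)}; {(0,0), (1,0), (2,0), (3,0)}; {(0,0), (1,5), (2,0), (3,5)}.
So G has 3 subgroups of order 4.

3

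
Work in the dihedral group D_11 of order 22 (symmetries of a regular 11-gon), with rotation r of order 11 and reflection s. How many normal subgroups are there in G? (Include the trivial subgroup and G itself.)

G has 14 subgroups. Checking conjugation-invariance by order — order 1: 1/1 normal; order 2: 0/11 normal; order 11: 1/1 normal; order 22: 1/1 normal.
Total normal subgroups: 3.

3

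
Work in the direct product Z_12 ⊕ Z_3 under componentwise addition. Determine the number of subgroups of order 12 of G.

4

|G| = 36 and 12 | 36, so subgroups of order 12 are possible by Lagrange.
The subgroups of order 12 are: {(0,0), (0,1), (0,2), (3,0), (3,1), (3,2), (6,0), (6,1), (6,2), (9,0), (9,1), (9,2)}; {(0,0), (1,0), (2,0), (3,0), (4,0), (5,0), (6,0), (7,0), (8,0), (9,0), (10,0), (11,0)}; {(0,0), (1,1), (2,2), (3,0), (4,1), (5,2), (6,0), (7,1), (8,2), (9,0), (10,1), (11,2)}; {(0,0), (1,2), (2,1), (3,0), (4,2), (5,1), (6,0), (7,2), (8,1), (9,0), (10,2), (11,1)}.
So G has 4 subgroups of order 12.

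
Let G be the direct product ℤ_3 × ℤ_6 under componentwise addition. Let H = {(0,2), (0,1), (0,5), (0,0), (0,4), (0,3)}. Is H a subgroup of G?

Yes

|H| = 6 divides |G| = 18, consistent with Lagrange.
H contains the identity, every element's inverse is in H, and H is closed under +: it is a subgroup.
In fact H = ⟨(0,1)⟩.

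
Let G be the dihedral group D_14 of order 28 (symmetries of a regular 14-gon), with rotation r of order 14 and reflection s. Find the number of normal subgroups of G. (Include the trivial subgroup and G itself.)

7

G has 28 subgroups. Checking conjugation-invariance by order — order 1: 1/1 normal; order 2: 1/15 normal; order 4: 0/7 normal; order 7: 1/1 normal; order 14: 3/3 normal; order 28: 1/1 normal.
Total normal subgroups: 7.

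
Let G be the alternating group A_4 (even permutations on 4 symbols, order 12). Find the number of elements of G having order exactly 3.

The elements of order 3 are: (2 3 4), (2 4 3), (1 2 3), (1 2 4), (1 3 2), (1 3 4), (1 4 2), (1 4 3).
That's 8.

8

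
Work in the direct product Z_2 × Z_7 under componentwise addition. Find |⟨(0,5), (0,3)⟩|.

|⟨(0,5)⟩| = 7 and |⟨(0,3)⟩| = 7, so |H| is a multiple of lcm(7, 7) = 7 and divides |G| = 14.
Closing under the operation: H = {(0,0), (0,1), (0,2), (0,3), (0,4), (0,5), (0,6)}, so |H| = 7.

7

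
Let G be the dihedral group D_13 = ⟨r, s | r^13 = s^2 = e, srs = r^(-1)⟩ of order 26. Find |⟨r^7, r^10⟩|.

13

|⟨r^7⟩| = 13 and |⟨r^10⟩| = 13, so |H| is a multiple of lcm(13, 13) = 13 and divides |G| = 26.
Closing under the operation: H = {e, r, r^2, r^3, r^4, r^5, r^6, r^7, r^8, r^9, r^10, r^11, r^12}, so |H| = 13.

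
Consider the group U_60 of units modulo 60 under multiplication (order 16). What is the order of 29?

2

Compute successive powers of 29 mod 60: 29, 1; 29^2 ≡ 1 (mod 60).
So |⟨29⟩| = 2.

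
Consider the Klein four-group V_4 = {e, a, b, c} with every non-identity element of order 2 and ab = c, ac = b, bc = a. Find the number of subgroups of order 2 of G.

3

|G| = 4 and 2 | 4, so subgroups of order 2 are possible by Lagrange.
The subgroups of order 2 are: {e, a}; {e, b}; {e, c}.
So G has 3 subgroups of order 2.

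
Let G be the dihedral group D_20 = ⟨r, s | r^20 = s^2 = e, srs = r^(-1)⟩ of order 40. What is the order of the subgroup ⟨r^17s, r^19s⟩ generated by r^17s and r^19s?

|⟨r^17s⟩| = 2 and |⟨r^19s⟩| = 2, so |H| is a multiple of lcm(2, 2) = 2 and divides |G| = 40.
Closing under the operation: H = {e, r^2, r^4, r^6, r^8, r^10, r^12, r^14, r^16, r^18, rs, r^3s, r^5s, r^7s, r^9s, r^11s, r^13s, r^15s, r^17s, r^19s}, so |H| = 20.

20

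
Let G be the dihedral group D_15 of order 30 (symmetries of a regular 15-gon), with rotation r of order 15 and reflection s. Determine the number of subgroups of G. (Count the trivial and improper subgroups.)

|G| = 30, so by Lagrange every subgroup order divides 30. Divisors: 1, 2, 3, 5, 6, 10, 15, 30.
Subgroups by order — order 1: 1; order 2: 15; order 3: 1; order 5: 1; order 6: 5; order 10: 3; order 15: 1; order 30: 1.
Total: 1 + 15 + 1 + 1 + 5 + 3 + 1 + 1 = 28.

28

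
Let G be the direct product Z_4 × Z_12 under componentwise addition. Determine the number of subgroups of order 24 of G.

3

|G| = 48 and 24 | 48, so subgroups of order 24 are possible by Lagrange.
The subgroups of order 24 are: {(0,0), (0,1), (0,2), (0,3), (0,4), (0,5), (0,6), (0,7), (0,8), (0,9), (0,10), (0,11), (2,0), (2,1), (2,2), (2,3), (2,4), (2,5), (2,6), (2,7), (2,8), (2,9), (2,10), (2,11)}; {(0,0), (0,2), (0,4), (0,6), (0,8), (0,10), (1,0), (1,2), (1,4), (1,6), (1,8), (1,10), (2,0), (2,2), (2,4), (2,6), (2,8), (2,10), (3,0), (3,2), (3,4), (3,6), (3,8), (3,10)}; {(0,0), (0,2), (0,4), (0,6), (0,8), (0,10), (1,1), (1,3), (1,5), (1,7), (1,9), (1,11), (2,0), (2,2), (2,4), (2,6), (2,8), (2,10), (3,1), (3,3), (3,5), (3,7), (3,9), (3,11)}.
So G has 3 subgroups of order 24.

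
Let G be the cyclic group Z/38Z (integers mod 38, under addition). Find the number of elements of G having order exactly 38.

18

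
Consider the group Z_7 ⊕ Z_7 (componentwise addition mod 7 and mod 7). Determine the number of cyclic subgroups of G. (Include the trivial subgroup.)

Each element a generates a cyclic subgroup ⟨a⟩; distinct elements may generate the same one (a cyclic group of order d has φ(d) generators).
Cyclic subgroups by order — order 1: 1; order 7: 8.
Total: 9.

9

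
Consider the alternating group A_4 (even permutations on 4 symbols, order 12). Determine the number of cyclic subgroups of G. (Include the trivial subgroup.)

8

Each element a generates a cyclic subgroup ⟨a⟩; distinct elements may generate the same one (a cyclic group of order d has φ(d) generators).
Cyclic subgroups by order — order 1: 1; order 2: 3; order 3: 4.
Total: 8.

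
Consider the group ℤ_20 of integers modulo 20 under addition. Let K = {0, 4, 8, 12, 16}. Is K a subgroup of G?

Yes

|K| = 5 divides |G| = 20, consistent with Lagrange.
K contains the identity, every element's inverse is in K, and K is closed under +: it is a subgroup.
In fact K = ⟨16⟩.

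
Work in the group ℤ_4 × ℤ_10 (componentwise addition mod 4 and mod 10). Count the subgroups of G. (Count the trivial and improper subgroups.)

16

|G| = 40, so by Lagrange every subgroup order divides 40. Divisors: 1, 2, 4, 5, 8, 10, 20, 40.
Subgroups by order — order 1: 1; order 2: 3; order 4: 3; order 5: 1; order 8: 1; order 10: 3; order 20: 3; order 40: 1.
Total: 1 + 3 + 3 + 1 + 1 + 3 + 3 + 1 = 16.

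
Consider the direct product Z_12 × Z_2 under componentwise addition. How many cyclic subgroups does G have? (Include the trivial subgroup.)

Each element a generates a cyclic subgroup ⟨a⟩; distinct elements may generate the same one (a cyclic group of order d has φ(d) generators).
Cyclic subgroups by order — order 1: 1; order 2: 3; order 3: 1; order 4: 2; order 6: 3; order 12: 2.
Total: 12.

12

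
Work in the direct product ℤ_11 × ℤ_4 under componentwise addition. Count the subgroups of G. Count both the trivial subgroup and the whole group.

6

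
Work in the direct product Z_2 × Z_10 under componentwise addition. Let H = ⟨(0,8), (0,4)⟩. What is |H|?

5

|⟨(0,8)⟩| = 5 and |⟨(0,4)⟩| = 5, so |H| is a multiple of lcm(5, 5) = 5 and divides |G| = 20.
Closing under the operation: H = {(0,0), (0,2), (0,4), (0,6), (0,8)}, so |H| = 5.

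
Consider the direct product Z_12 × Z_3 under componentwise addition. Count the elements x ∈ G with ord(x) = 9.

An element (a,b) has order lcm(ord(a), ord(b)); count pairs with lcm equal to 9.
Enumerating gives 0 such elements.

0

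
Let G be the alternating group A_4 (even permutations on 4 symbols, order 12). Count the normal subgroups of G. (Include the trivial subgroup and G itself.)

G has 10 subgroups. Checking conjugation-invariance by order — order 1: 1/1 normal; order 2: 0/3 normal; order 3: 0/4 normal; order 4: 1/1 normal; order 12: 1/1 normal.
Total normal subgroups: 3.

3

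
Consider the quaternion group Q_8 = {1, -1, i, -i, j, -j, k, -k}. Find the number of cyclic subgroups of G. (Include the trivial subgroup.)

5

Group the elements of G by the cyclic subgroup they generate; each cyclic subgroup of order d accounts for φ(d) elements.
Cyclic subgroups by order — order 1: 1; order 2: 1; order 4: 3.
Total: 5.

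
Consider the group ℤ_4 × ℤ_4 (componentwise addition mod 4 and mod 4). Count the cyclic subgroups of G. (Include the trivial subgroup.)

A cyclic subgroup of order d is generated by each of its φ(d) elements of order d, so the cyclic subgroups of order d number (#elements of order d)/φ(d).
Cyclic subgroups by order — order 1: 1; order 2: 3; order 4: 6.
Total: 10.

10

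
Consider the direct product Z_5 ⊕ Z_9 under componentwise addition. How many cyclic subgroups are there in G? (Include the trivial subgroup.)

A cyclic subgroup of order d is generated by each of its φ(d) elements of order d, so the cyclic subgroups of order d number (#elements of order d)/φ(d).
Cyclic subgroups by order — order 1: 1; order 3: 1; order 5: 1; order 9: 1; order 15: 1; order 45: 1.
Total: 6.

6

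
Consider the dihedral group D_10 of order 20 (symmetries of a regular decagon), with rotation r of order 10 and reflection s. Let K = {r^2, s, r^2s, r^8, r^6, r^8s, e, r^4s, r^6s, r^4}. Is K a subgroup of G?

Yes

|K| = 10 divides |G| = 20, consistent with Lagrange.
K contains the identity, every element's inverse is in K, and K is closed under ·: it is a subgroup.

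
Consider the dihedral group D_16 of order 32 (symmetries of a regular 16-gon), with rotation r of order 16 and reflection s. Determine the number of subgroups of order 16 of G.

|G| = 32 and 16 | 32, so subgroups of order 16 are possible by Lagrange.
The subgroups of order 16 are: {e, r, r^2, r^3, r^4, r^5, r^6, r^7, r^8, r^9, r^10, r^11, r^12, r^13, r^14, r^15}; {e, r^2, r^4, r^6, r^8, r^10, r^12, r^14, s, r^2s, r^4s, r^6s, r^8s, r^10s, r^12s, r^14s}; {e, r^2, r^4, r^6, r^8, r^10, r^12, r^14, rs, r^3s, r^5s, r^7s, r^9s, r^11s, r^13s, r^15s}.
So G has 3 subgroups of order 16.

3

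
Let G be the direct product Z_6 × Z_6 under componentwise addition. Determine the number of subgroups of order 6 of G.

12

|G| = 36 and 6 | 36, so subgroups of order 6 are possible by Lagrange.
The subgroups of order 6 are: {(0,0), (0,1), (0,2), (0,3), (0,4), (0,5)}; {(0,0), (0,2), (0,4), (3,0), (3,2), (3,4)}; {(0,0), (0,2), (0,4), (3,1), (3,3), (3,5)}; {(0,0), (0,3), (2,0), (2,3), (4,0), (4,3)}; … (12 in all).
So G has 12 subgroups of order 6.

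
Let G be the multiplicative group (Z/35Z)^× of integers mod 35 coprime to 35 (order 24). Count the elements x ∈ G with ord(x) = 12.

8

The elements of order 12 are: 2, 3, 12, 17, 18, 23, 32, 33.
That's 8.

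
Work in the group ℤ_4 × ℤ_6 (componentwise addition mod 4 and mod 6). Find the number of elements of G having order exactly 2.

3

An element (a,b) has order lcm(ord(a), ord(b)); count pairs with lcm equal to 2.
Enumerating gives 3 such elements.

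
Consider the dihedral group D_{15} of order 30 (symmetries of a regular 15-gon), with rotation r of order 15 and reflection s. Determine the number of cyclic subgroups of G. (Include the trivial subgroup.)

Each element a generates a cyclic subgroup ⟨a⟩; distinct elements may generate the same one (a cyclic group of order d has φ(d) generators).
Cyclic subgroups by order — order 1: 1; order 2: 15; order 3: 1; order 5: 1; order 15: 1.
Total: 19.

19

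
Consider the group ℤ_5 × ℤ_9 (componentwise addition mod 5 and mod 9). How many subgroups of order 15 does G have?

1

|G| = 45 and 15 | 45, so subgroups of order 15 are possible by Lagrange.
The subgroups of order 15 are: {(0,0), (0,3), (0,6), (1,0), (1,3), (1,6), (2,0), (2,3), (2,6), (3,0), (3,3), (3,6), (4,0), (4,3), (4,6)}.
So G has 1 subgroup of order 15.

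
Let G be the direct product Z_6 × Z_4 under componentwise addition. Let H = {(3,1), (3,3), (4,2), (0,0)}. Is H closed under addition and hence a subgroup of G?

No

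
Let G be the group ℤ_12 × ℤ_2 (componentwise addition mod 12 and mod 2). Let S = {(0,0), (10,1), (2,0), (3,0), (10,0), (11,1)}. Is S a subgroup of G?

No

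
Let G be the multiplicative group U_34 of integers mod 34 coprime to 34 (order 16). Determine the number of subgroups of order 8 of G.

1

|G| = 16 and 8 | 16, so subgroups of order 8 are possible by Lagrange.
The subgroups of order 8 are: {1, 9, 13, 15, 19, 21, 25, 33}.
So G has 1 subgroup of order 8.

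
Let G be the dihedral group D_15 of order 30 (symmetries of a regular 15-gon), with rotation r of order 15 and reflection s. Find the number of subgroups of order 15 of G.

1

|G| = 30 and 15 | 30, so subgroups of order 15 are possible by Lagrange.
The subgroups of order 15 are: {e, r, r^2, r^3, r^4, r^5, r^6, r^7, r^8, r^9, r^10, r^11, r^12, r^13, r^14}.
So G has 1 subgroup of order 15.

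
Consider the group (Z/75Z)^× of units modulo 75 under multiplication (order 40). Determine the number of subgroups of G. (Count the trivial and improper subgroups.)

|G| = 40, so by Lagrange every subgroup order divides 40. Divisors: 1, 2, 4, 5, 8, 10, 20, 40.
Subgroups by order — order 1: 1; order 2: 3; order 4: 3; order 5: 1; order 8: 1; order 10: 3; order 20: 3; order 40: 1.
Total: 1 + 3 + 3 + 1 + 1 + 3 + 3 + 1 = 16.

16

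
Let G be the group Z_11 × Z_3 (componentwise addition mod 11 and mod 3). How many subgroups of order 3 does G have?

|G| = 33 and 3 | 33, so subgroups of order 3 are possible by Lagrange.
The subgroups of order 3 are: {(0,0), (0,1), (0,2)}.
So G has 1 subgroup of order 3.

1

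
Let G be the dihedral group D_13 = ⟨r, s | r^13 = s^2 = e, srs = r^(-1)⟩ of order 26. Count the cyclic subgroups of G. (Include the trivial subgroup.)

15

Each element a generates a cyclic subgroup ⟨a⟩; distinct elements may generate the same one (a cyclic group of order d has φ(d) generators).
Cyclic subgroups by order — order 1: 1; order 2: 13; order 13: 1.
Total: 15.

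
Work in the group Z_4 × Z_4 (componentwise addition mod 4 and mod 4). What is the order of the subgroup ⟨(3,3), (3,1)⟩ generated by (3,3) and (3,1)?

|⟨(3,3)⟩| = 4 and |⟨(3,1)⟩| = 4, so |H| is a multiple of lcm(4, 4) = 4 and divides |G| = 16.
Closing under the operation: H = {(0,0), (0,2), (1,1), (1,3), (2,0), (2,2), (3,1), (3,3)}, so |H| = 8.

8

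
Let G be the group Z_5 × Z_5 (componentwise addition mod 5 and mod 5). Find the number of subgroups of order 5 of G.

6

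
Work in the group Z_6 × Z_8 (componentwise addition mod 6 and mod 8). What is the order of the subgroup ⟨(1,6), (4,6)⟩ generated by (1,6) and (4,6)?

24

|⟨(1,6)⟩| = 12 and |⟨(4,6)⟩| = 12, so |H| is a multiple of lcm(12, 12) = 12 and divides |G| = 48.
Closing under the operation: H = {(0,0), (0,2), (0,4), (0,6), (1,0), (1,2), (1,4), (1,6), (2,0), (2,2), (2,4), (2,6), (3,0), (3,2), (3,4), (3,6), (4,0), (4,2), (4,4), (4,6), (5,0), (5,2), (5,4), (5,6)}, so |H| = 24.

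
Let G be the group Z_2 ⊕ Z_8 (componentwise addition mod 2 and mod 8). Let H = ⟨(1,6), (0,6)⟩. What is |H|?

|⟨(1,6)⟩| = 4 and |⟨(0,6)⟩| = 4, so |H| is a multiple of lcm(4, 4) = 4 and divides |G| = 16.
Closing under the operation: H = {(0,0), (0,2), (0,4), (0,6), (1,0), (1,2), (1,4), (1,6)}, so |H| = 8.

8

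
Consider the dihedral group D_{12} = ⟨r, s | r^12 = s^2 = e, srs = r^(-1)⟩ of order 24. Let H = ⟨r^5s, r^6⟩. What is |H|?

|⟨r^5s⟩| = 2 and |⟨r^6⟩| = 2, so |H| is a multiple of lcm(2, 2) = 2 and divides |G| = 24.
Closing under the operation: H = {e, r^6, r^5s, r^11s}, so |H| = 4.

4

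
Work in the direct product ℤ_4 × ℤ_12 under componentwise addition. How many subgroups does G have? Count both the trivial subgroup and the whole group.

30

|G| = 48, so by Lagrange every subgroup order divides 48. Divisors: 1, 2, 3, 4, 6, 8, 12, 16, 24, 48.
Subgroups by order — order 1: 1; order 2: 3; order 3: 1; order 4: 7; order 6: 3; order 8: 3; order 12: 7; order 16: 1; order 24: 3; order 48: 1.
Total: 1 + 3 + 1 + 7 + 3 + 3 + 7 + 1 + 3 + 1 = 30.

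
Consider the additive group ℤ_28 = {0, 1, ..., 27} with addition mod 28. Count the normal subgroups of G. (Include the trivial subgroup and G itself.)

6

G is abelian, so every subgroup is normal.
G has 6 subgroups in total, hence 6 normal subgroups.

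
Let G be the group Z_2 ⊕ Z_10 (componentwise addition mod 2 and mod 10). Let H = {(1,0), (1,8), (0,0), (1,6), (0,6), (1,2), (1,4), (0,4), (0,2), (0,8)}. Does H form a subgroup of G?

Yes

|H| = 10 divides |G| = 20, consistent with Lagrange.
H contains the identity, every element's inverse is in H, and H is closed under +: it is a subgroup.
In fact H = ⟨(1,2)⟩.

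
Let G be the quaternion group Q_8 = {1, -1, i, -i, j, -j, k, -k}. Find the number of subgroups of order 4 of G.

3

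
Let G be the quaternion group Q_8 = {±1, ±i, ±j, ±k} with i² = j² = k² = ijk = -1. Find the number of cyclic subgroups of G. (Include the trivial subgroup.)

5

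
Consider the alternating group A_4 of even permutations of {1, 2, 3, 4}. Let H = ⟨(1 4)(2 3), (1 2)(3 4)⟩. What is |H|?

|⟨(1 4)(2 3)⟩| = 2 and |⟨(1 2)(3 4)⟩| = 2, so |H| is a multiple of lcm(2, 2) = 2 and divides |G| = 12.
Closing under the operation: H = {e, (1 2)(3 4), (1 3)(2 4), (1 4)(2 3)}, so |H| = 4.

4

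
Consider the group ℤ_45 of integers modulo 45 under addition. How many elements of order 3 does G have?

2

In a cyclic group of order 45, the number of elements of order d (for d | 45) is φ(d).
φ(3) = 2.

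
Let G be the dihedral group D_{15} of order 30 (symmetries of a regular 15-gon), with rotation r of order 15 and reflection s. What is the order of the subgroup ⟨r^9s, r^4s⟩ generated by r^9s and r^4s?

6

|⟨r^9s⟩| = 2 and |⟨r^4s⟩| = 2, so |H| is a multiple of lcm(2, 2) = 2 and divides |G| = 30.
Closing under the operation: H = {e, r^5, r^10, r^4s, r^9s, r^14s}, so |H| = 6.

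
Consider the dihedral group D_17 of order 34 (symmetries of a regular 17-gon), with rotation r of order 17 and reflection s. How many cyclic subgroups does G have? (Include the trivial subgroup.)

A cyclic subgroup of order d is generated by each of its φ(d) elements of order d, so the cyclic subgroups of order d number (#elements of order d)/φ(d).
Cyclic subgroups by order — order 1: 1; order 2: 17; order 17: 1.
Total: 19.

19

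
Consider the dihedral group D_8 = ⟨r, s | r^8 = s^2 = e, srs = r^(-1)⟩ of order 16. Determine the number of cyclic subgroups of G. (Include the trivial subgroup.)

A cyclic subgroup of order d is generated by each of its φ(d) elements of order d, so the cyclic subgroups of order d number (#elements of order d)/φ(d).
Cyclic subgroups by order — order 1: 1; order 2: 9; order 4: 1; order 8: 1.
Total: 12.

12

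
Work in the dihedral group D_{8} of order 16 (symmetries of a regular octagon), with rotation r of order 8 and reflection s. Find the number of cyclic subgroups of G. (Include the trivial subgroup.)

A cyclic subgroup of order d is generated by each of its φ(d) elements of order d, so the cyclic subgroups of order d number (#elements of order d)/φ(d).
Cyclic subgroups by order — order 1: 1; order 2: 9; order 4: 1; order 8: 1.
Total: 12.

12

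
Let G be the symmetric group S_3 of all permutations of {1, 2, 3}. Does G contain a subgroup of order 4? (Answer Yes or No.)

4 does not divide |G| = 6, so by Lagrange no subgroup of order 4 exists.

No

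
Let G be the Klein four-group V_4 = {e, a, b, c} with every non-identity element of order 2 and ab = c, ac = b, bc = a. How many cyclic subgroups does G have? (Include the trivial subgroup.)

Group the elements of G by the cyclic subgroup they generate; each cyclic subgroup of order d accounts for φ(d) elements.
Cyclic subgroups by order — order 1: 1; order 2: 3.
Total: 4.

4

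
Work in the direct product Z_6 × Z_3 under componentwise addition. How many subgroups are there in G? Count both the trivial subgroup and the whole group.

12

|G| = 18, so by Lagrange every subgroup order divides 18. Divisors: 1, 2, 3, 6, 9, 18.
Subgroups by order — order 1: 1; order 2: 1; order 3: 4; order 6: 4; order 9: 1; order 18: 1.
Total: 1 + 1 + 4 + 4 + 1 + 1 = 12.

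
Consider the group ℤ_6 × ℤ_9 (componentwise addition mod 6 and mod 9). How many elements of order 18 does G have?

18

An element (a,b) has order lcm(ord(a), ord(b)); count pairs with lcm equal to 18.
Enumerating gives 18 such elements.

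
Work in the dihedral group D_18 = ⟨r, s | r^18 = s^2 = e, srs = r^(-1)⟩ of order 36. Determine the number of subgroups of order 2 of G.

|G| = 36 and 2 | 36, so subgroups of order 2 are possible by Lagrange.
The subgroups of order 2 are: {e, r^10s}; {e, r^11s}; {e, r^12s}; {e, r^13s}; … (19 in all).
So G has 19 subgroups of order 2.

19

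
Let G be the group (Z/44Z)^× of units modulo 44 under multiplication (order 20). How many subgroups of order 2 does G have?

3

|G| = 20 and 2 | 20, so subgroups of order 2 are possible by Lagrange.
The subgroups of order 2 are: {1, 21}; {1, 23}; {1, 43}.
So G has 3 subgroups of order 2.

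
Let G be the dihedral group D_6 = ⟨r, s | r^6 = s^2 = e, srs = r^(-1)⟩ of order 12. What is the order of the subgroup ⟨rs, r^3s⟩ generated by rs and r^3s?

|⟨rs⟩| = 2 and |⟨r^3s⟩| = 2, so |H| is a multiple of lcm(2, 2) = 2 and divides |G| = 12.
Closing under the operation: H = {e, r^2, r^4, rs, r^3s, r^5s}, so |H| = 6.

6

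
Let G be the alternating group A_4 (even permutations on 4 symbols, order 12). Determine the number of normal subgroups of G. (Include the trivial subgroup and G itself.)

3

G has 10 subgroups. Checking conjugation-invariance by order — order 1: 1/1 normal; order 2: 0/3 normal; order 3: 0/4 normal; order 4: 1/1 normal; order 12: 1/1 normal.
Total normal subgroups: 3.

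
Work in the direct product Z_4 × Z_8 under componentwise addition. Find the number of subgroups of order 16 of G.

|G| = 32 and 16 | 32, so subgroups of order 16 are possible by Lagrange.
The subgroups of order 16 are: {(0,0), (0,1), (0,2), (0,3), (0,4), (0,5), (0,6), (0,7), (2,0), (2,1), (2,2), (2,3), (2,4), (2,5), (2,6), (2,7)}; {(0,0), (0,2), (0,4), (0,6), (1,0), (1,2), (1,4), (1,6), (2,0), (2,2), (2,4), (2,6), (3,0), (3,2), (3,4), (3,6)}; {(0,0), (0,2), (0,4), (0,6), (1,1), (1,3), (1,5), (1,7), (2,0), (2,2), (2,4), (2,6), (3,1), (3,3), (3,5), (3,7)}.
So G has 3 subgroups of order 16.

3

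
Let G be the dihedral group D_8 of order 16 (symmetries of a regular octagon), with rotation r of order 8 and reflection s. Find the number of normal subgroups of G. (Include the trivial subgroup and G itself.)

G has 19 subgroups. Checking conjugation-invariance by order — order 1: 1/1 normal; order 2: 1/9 normal; order 4: 1/5 normal; order 8: 3/3 normal; order 16: 1/1 normal.
Total normal subgroups: 7.

7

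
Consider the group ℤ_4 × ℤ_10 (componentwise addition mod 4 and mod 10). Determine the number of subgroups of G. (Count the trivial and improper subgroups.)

|G| = 40, so by Lagrange every subgroup order divides 40. Divisors: 1, 2, 4, 5, 8, 10, 20, 40.
Subgroups by order — order 1: 1; order 2: 3; order 4: 3; order 5: 1; order 8: 1; order 10: 3; order 20: 3; order 40: 1.
Total: 1 + 3 + 3 + 1 + 1 + 3 + 3 + 1 = 16.

16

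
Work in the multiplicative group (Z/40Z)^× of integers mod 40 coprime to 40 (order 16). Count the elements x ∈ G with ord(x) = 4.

8

The elements of order 4 are: 3, 7, 13, 17, 23, 27, 33, 37.
That's 8.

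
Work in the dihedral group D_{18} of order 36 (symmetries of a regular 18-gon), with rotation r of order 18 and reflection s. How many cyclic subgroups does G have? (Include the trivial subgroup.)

A cyclic subgroup of order d is generated by each of its φ(d) elements of order d, so the cyclic subgroups of order d number (#elements of order d)/φ(d).
Cyclic subgroups by order — order 1: 1; order 2: 19; order 3: 1; order 6: 1; order 9: 1; order 18: 1.
Total: 24.

24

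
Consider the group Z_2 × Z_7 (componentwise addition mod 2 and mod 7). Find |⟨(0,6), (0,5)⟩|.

7

|⟨(0,6)⟩| = 7 and |⟨(0,5)⟩| = 7, so |H| is a multiple of lcm(7, 7) = 7 and divides |G| = 14.
Closing under the operation: H = {(0,0), (0,1), (0,2), (0,3), (0,4), (0,5), (0,6)}, so |H| = 7.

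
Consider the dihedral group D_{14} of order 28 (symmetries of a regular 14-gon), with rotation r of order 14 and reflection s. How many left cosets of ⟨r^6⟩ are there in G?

|⟨r^6⟩| = 7 and |G| = 28.
By Lagrange, [G : H] = |G|/|H| = 28/7 = 4.

4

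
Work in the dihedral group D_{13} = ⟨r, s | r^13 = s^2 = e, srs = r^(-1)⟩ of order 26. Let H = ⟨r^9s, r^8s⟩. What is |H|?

26

|⟨r^9s⟩| = 2 and |⟨r^8s⟩| = 2, so |H| is a multiple of lcm(2, 2) = 2 and divides |G| = 26.
Closing {r^9s, r^8s} under the group operation gives all of G, so |H| = 26.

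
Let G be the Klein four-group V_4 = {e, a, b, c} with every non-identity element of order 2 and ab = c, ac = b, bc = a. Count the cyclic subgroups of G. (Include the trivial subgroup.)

4

A cyclic subgroup of order d is generated by each of its φ(d) elements of order d, so the cyclic subgroups of order d number (#elements of order d)/φ(d).
Cyclic subgroups by order — order 1: 1; order 2: 3.
Total: 4.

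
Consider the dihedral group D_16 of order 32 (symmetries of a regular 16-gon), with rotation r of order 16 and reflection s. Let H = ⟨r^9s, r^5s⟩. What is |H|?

8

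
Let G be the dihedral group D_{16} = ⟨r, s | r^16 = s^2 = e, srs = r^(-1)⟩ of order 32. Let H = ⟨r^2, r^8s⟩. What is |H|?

16

|⟨r^2⟩| = 8 and |⟨r^8s⟩| = 2, so |H| is a multiple of lcm(8, 2) = 8 and divides |G| = 32.
Closing under the operation: H = {e, r^2, r^4, r^6, r^8, r^10, r^12, r^14, s, r^2s, r^4s, r^6s, r^8s, r^10s, r^12s, r^14s}, so |H| = 16.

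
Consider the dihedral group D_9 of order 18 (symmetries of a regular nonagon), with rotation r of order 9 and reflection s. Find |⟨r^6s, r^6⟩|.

|⟨r^6s⟩| = 2 and |⟨r^6⟩| = 3, so |H| is a multiple of lcm(2, 3) = 6 and divides |G| = 18.
Closing under the operation: H = {e, r^3, r^6, s, r^3s, r^6s}, so |H| = 6.

6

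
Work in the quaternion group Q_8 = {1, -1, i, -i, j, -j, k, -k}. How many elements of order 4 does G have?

6

The elements of order 4 are: i, -i, j, -j, k, -k.
That's 6.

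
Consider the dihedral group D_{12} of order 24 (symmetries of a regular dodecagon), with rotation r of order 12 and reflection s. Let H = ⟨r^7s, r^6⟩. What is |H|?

|⟨r^7s⟩| = 2 and |⟨r^6⟩| = 2, so |H| is a multiple of lcm(2, 2) = 2 and divides |G| = 24.
Closing under the operation: H = {e, r^6, rs, r^7s}, so |H| = 4.

4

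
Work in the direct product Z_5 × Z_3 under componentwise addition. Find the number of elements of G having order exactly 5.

An element (a,b) has order lcm(ord(a), ord(b)); count pairs with lcm equal to 5.
Enumerating gives 4 such elements.

4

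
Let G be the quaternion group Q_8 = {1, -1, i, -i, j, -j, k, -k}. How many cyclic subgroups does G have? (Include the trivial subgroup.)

5

Each element a generates a cyclic subgroup ⟨a⟩; distinct elements may generate the same one (a cyclic group of order d has φ(d) generators).
Cyclic subgroups by order — order 1: 1; order 2: 1; order 4: 3.
Total: 5.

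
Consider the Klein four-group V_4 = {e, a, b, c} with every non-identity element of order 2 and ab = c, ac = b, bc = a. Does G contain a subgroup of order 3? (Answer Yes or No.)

3 does not divide |G| = 4, so by Lagrange no subgroup of order 3 exists.

No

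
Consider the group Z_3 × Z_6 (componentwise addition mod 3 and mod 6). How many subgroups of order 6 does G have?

4

|G| = 18 and 6 | 18, so subgroups of order 6 are possible by Lagrange.
The subgroups of order 6 are: {(0,0), (0,1), (0,2), (0,3), (0,4), (0,5)}; {(0,0), (0,3), (1,0), (1,3), (2,0), (2,3)}; {(0,0), (0,3), (1,1), (1,4), (2,2), (2,5)}; {(0,0), (0,3), (1,2), (1,5), (2,1), (2,4)}.
So G has 4 subgroups of order 6.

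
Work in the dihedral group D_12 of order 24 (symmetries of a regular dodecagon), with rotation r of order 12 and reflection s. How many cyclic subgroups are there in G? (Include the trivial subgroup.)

18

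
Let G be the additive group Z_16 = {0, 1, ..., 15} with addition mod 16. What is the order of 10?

In Z_16, the order of an element a is n/gcd(a, n).
gcd(10, 16) = 2, so |⟨10⟩| = 16/2 = 8.

8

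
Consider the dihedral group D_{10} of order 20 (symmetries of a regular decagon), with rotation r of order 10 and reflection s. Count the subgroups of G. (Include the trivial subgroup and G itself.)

|G| = 20, so by Lagrange every subgroup order divides 20. Divisors: 1, 2, 4, 5, 10, 20.
Subgroups by order — order 1: 1; order 2: 11; order 4: 5; order 5: 1; order 10: 3; order 20: 1.
Total: 1 + 11 + 5 + 1 + 3 + 1 = 22.

22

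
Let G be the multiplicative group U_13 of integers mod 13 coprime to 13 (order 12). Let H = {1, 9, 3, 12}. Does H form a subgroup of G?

Closure fails: 3 · 12 = 10 ∉ H. So H is not a subgroup.

No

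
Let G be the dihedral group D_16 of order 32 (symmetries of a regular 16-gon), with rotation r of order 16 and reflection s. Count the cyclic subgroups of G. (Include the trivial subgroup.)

A cyclic subgroup of order d is generated by each of its φ(d) elements of order d, so the cyclic subgroups of order d number (#elements of order d)/φ(d).
Cyclic subgroups by order — order 1: 1; order 2: 17; order 4: 1; order 8: 1; order 16: 1.
Total: 21.

21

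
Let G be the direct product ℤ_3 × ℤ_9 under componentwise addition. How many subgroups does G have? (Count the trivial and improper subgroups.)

|G| = 27, so by Lagrange every subgroup order divides 27. Divisors: 1, 3, 9, 27.
Subgroups by order — order 1: 1; order 3: 4; order 9: 4; order 27: 1.
Total: 1 + 4 + 4 + 1 = 10.

10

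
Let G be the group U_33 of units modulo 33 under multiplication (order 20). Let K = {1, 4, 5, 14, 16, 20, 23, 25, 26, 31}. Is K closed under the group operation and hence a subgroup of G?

Yes

|K| = 10 divides |G| = 20, consistent with Lagrange.
K contains the identity, every element's inverse is in K, and K is closed under ·: it is a subgroup.
In fact K = ⟨5⟩.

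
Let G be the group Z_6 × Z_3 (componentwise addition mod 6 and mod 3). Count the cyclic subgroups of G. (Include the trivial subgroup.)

Each element a generates a cyclic subgroup ⟨a⟩; distinct elements may generate the same one (a cyclic group of order d has φ(d) generators).
Cyclic subgroups by order — order 1: 1; order 2: 1; order 3: 4; order 6: 4.
Total: 10.

10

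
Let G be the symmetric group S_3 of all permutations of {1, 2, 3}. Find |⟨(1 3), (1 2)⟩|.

|⟨(1 3)⟩| = 2 and |⟨(1 2)⟩| = 2, so |H| is a multiple of lcm(2, 2) = 2 and divides |G| = 6.
Closing {(1 3), (1 2)} under the group operation gives all of G, so |H| = 6.

6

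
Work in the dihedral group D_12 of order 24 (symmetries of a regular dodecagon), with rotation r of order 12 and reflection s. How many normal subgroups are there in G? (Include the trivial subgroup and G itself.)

9

G has 34 subgroups. Checking conjugation-invariance by order — order 1: 1/1 normal; order 2: 1/13 normal; order 3: 1/1 normal; order 4: 1/7 normal; order 6: 1/5 normal; order 8: 0/3 normal; order 12: 3/3 normal; order 24: 1/1 normal.
Total normal subgroups: 9.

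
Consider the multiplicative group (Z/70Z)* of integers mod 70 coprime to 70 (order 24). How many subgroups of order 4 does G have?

3

|G| = 24 and 4 | 24, so subgroups of order 4 are possible by Lagrange.
The subgroups of order 4 are: {1, 13, 27, 29}; {1, 29, 41, 69}; {1, 29, 43, 57}.
So G has 3 subgroups of order 4.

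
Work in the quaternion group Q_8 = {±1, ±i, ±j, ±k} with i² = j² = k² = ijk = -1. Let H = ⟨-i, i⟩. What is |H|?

4

|⟨-i⟩| = 4 and |⟨i⟩| = 4, so |H| is a multiple of lcm(4, 4) = 4 and divides |G| = 8.
Closing under the operation: H = {1, -1, i, -i}, so |H| = 4.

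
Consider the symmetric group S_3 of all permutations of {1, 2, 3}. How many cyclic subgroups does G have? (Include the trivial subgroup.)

Group the elements of G by the cyclic subgroup they generate; each cyclic subgroup of order d accounts for φ(d) elements.
Cyclic subgroups by order — order 1: 1; order 2: 3; order 3: 1.
Total: 5.

5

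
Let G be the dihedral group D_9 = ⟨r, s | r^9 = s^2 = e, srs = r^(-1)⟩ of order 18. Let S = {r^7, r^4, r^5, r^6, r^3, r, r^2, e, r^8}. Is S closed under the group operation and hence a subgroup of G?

|S| = 9 divides |G| = 18, consistent with Lagrange.
S contains the identity, every element's inverse is in S, and S is closed under ·: it is a subgroup.
In fact S = ⟨r^4⟩.

Yes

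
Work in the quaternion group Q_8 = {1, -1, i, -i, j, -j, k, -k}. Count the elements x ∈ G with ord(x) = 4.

The elements of order 4 are: i, -i, j, -j, k, -k.
That's 6.

6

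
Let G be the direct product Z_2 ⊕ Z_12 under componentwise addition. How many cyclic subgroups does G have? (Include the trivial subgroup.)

Group the elements of G by the cyclic subgroup they generate; each cyclic subgroup of order d accounts for φ(d) elements.
Cyclic subgroups by order — order 1: 1; order 2: 3; order 3: 1; order 4: 2; order 6: 3; order 12: 2.
Total: 12.

12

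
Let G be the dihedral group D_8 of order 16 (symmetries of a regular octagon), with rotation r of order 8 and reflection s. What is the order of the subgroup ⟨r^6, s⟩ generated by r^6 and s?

|⟨r^6⟩| = 4 and |⟨s⟩| = 2, so |H| is a multiple of lcm(4, 2) = 4 and divides |G| = 16.
Closing under the operation: H = {e, r^2, r^4, r^6, s, r^2s, r^4s, r^6s}, so |H| = 8.

8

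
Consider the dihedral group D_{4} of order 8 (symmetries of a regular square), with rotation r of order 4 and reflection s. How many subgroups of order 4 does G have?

3

|G| = 8 and 4 | 8, so subgroups of order 4 are possible by Lagrange.
The subgroups of order 4 are: {e, r, r^2, r^3}; {e, r^2, s, r^2s}; {e, r^2, rs, r^3s}.
So G has 3 subgroups of order 4.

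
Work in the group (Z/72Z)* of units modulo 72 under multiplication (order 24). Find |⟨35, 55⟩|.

4

|⟨35⟩| = 2 and |⟨55⟩| = 2, so |H| is a multiple of lcm(2, 2) = 2 and divides |G| = 24.
Closing under the operation: H = {1, 35, 53, 55}, so |H| = 4.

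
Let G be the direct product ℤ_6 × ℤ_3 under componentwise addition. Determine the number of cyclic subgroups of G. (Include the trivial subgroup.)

Each element a generates a cyclic subgroup ⟨a⟩; distinct elements may generate the same one (a cyclic group of order d has φ(d) generators).
Cyclic subgroups by order — order 1: 1; order 2: 1; order 3: 4; order 6: 4.
Total: 10.

10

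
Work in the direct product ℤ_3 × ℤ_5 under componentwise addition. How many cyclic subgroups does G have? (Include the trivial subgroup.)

4

Each element a generates a cyclic subgroup ⟨a⟩; distinct elements may generate the same one (a cyclic group of order d has φ(d) generators).
Cyclic subgroups by order — order 1: 1; order 3: 1; order 5: 1; order 15: 1.
Total: 4.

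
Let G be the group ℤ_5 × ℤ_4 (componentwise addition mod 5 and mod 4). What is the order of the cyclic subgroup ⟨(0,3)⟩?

4

The order of (0,3) in Z_5 × Z_4 is lcm(ord(0) in Z_5, ord(3) in Z_4).
ord(0) = 1 and ord(3) = 4, so |⟨(0,3)⟩| = lcm(1, 4) = 4.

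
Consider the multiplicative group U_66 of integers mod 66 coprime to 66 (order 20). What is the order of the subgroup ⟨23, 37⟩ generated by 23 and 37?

10

|⟨23⟩| = 2 and |⟨37⟩| = 5, so |H| is a multiple of lcm(2, 5) = 10 and divides |G| = 20.
Closing under the operation: H = {1, 5, 23, 25, 31, 37, 47, 49, 53, 59}, so |H| = 10.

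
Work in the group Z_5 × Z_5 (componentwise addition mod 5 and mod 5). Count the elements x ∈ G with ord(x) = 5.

24

An element (a,b) has order lcm(ord(a), ord(b)); count pairs with lcm equal to 5.
Enumerating gives 24 such elements.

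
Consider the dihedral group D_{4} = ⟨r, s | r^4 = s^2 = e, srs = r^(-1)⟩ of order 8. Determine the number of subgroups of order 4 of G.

3

|G| = 8 and 4 | 8, so subgroups of order 4 are possible by Lagrange.
The subgroups of order 4 are: {e, r, r^2, r^3}; {e, r^2, s, r^2s}; {e, r^2, rs, r^3s}.
So G has 3 subgroups of order 4.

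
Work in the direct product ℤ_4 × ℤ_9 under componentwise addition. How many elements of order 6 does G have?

2

An element (a,b) has order lcm(ord(a), ord(b)); count pairs with lcm equal to 6.
Enumerating gives 2 such elements.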